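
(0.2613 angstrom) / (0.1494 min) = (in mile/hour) 6.521e-12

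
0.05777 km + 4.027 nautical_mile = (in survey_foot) 2.466e+04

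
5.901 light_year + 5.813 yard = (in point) 1.583e+20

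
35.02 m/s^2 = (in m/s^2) 35.02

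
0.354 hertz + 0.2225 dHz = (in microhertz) 3.762e+05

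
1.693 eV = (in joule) 2.712e-19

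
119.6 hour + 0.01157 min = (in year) 0.01365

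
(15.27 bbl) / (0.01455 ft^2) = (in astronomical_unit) 1.201e-08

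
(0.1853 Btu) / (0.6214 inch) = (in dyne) 1.239e+09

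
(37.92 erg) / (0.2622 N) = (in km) 1.446e-08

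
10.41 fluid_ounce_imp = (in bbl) 0.00186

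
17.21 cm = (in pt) 487.8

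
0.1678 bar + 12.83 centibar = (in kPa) 29.61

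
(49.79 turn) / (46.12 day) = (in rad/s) 7.851e-05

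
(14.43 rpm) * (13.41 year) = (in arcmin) 2.197e+12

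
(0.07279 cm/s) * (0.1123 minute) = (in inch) 0.1931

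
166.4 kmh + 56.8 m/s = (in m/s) 103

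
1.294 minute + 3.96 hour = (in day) 0.1659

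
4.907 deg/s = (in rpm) 0.8178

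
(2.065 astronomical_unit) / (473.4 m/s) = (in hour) 1.813e+05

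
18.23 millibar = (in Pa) 1823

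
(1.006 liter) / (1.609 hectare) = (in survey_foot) 2.051e-07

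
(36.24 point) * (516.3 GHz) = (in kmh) 2.376e+10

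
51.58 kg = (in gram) 5.158e+04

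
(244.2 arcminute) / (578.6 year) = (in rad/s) 3.893e-12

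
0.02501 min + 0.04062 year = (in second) 1.281e+06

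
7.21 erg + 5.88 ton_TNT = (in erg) 2.46e+17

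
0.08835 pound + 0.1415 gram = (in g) 40.22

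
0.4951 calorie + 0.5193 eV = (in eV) 1.293e+19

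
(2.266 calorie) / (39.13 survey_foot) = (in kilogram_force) 0.08106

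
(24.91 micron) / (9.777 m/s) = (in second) 2.548e-06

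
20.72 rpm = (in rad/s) 2.17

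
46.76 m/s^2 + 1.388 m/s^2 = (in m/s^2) 48.15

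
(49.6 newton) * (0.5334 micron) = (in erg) 264.6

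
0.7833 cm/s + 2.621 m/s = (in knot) 5.11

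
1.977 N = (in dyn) 1.977e+05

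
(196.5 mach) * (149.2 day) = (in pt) 2.445e+15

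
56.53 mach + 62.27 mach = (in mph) 9.049e+04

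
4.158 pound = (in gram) 1886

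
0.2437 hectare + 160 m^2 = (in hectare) 0.2597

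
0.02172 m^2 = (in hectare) 2.172e-06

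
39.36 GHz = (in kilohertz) 3.936e+07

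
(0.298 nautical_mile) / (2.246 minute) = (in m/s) 4.095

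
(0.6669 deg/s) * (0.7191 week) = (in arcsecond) 1.044e+09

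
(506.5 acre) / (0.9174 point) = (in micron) 6.333e+15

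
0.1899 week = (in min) 1914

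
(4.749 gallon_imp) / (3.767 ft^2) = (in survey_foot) 0.2024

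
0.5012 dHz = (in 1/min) 3.007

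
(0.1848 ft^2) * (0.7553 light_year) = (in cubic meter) 1.227e+14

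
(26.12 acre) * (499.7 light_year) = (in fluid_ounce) 1.69e+28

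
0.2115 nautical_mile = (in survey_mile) 0.2434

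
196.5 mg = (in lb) 0.0004332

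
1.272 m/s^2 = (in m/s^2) 1.272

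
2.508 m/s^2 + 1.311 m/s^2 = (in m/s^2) 3.819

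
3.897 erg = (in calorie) 9.314e-08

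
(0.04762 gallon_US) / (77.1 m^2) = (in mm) 0.002338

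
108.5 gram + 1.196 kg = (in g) 1304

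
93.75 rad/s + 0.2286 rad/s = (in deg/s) 5385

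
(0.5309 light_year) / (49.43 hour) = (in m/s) 2.823e+10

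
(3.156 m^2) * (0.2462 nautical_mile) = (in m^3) 1439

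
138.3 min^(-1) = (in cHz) 230.5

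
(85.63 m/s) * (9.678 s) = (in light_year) 8.76e-14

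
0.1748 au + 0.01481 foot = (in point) 7.413e+13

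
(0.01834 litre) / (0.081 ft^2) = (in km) 2.437e-06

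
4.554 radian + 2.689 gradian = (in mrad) 4596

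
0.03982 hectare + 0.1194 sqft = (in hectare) 0.03982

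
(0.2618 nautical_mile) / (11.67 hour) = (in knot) 0.02243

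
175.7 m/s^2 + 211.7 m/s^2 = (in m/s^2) 387.4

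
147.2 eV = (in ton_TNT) 5.637e-27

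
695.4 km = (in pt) 1.971e+09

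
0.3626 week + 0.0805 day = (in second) 2.263e+05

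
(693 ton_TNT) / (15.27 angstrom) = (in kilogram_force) 1.936e+20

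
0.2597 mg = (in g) 0.0002597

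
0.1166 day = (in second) 1.007e+04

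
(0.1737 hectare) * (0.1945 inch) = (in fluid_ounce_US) 2.902e+05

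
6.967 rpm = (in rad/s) 0.7296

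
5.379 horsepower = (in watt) 4011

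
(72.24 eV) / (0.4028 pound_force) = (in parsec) 2.093e-34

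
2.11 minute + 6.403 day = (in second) 5.533e+05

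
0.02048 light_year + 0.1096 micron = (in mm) 1.938e+17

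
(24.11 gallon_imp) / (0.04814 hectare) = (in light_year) 2.407e-20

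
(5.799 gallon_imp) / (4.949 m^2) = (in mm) 5.327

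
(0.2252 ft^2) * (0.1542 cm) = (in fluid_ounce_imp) 1.135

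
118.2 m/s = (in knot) 229.8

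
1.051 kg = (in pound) 2.317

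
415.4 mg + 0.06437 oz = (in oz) 0.07902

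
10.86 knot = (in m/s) 5.587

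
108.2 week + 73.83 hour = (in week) 108.6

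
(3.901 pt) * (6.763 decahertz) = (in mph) 0.2082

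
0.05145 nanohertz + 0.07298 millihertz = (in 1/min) 0.004379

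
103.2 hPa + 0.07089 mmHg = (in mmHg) 77.48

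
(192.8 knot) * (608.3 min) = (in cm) 3.62e+08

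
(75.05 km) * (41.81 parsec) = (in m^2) 9.682e+22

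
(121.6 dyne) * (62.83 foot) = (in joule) 0.02329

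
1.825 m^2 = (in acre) 0.000451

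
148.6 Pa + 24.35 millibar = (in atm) 0.0255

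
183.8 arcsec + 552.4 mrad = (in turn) 0.08806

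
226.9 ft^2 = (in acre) 0.005209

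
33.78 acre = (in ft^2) 1.471e+06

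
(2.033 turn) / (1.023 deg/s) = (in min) 11.92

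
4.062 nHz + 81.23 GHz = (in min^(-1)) 4.874e+12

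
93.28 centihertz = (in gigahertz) 9.328e-10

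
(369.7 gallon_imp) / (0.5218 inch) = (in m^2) 126.8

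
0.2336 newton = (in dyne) 2.336e+04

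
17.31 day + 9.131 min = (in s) 1.496e+06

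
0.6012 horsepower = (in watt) 448.3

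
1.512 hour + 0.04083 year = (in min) 2.155e+04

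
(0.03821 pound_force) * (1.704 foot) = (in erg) 8.828e+05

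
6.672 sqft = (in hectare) 6.198e-05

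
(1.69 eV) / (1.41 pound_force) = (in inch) 1.7e-18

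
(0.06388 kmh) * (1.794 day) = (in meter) 2750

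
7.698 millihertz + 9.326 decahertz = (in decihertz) 932.7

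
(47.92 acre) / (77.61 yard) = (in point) 7.746e+06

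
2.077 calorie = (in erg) 8.69e+07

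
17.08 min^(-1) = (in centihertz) 28.47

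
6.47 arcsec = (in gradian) 0.001997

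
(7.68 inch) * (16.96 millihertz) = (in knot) 0.006431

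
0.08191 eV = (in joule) 1.312e-20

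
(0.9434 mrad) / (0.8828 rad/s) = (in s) 0.001069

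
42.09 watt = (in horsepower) 0.05644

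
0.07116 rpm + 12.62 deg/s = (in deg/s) 13.05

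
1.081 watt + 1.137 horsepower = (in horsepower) 1.138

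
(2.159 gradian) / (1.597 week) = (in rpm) 3.353e-07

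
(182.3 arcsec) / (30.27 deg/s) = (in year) 5.305e-11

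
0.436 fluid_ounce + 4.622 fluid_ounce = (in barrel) 0.0009408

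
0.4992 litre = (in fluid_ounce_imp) 17.57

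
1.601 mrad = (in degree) 0.09173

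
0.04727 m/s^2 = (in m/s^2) 0.04727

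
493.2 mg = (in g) 0.4932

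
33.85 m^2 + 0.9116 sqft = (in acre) 0.008385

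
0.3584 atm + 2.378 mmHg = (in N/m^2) 3.663e+04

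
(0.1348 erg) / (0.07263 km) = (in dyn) 1.856e-05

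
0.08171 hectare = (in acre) 0.2019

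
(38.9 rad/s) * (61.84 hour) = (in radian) 8.66e+06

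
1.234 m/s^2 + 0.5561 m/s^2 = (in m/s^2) 1.79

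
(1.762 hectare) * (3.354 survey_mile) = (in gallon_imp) 2.092e+10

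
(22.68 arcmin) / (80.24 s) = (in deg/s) 0.004711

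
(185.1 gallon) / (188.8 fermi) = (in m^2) 3.711e+12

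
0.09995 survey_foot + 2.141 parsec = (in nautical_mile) 3.567e+13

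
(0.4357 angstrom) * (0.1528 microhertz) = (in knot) 1.294e-17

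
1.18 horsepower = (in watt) 879.9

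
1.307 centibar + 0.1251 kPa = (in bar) 0.01432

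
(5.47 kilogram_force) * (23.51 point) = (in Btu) 0.0004217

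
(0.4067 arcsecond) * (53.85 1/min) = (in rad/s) 1.77e-06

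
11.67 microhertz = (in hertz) 1.167e-05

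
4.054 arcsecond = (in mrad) 0.01965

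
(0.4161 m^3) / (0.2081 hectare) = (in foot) 0.000656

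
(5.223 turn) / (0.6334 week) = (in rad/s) 8.567e-05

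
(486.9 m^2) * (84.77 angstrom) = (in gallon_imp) 0.0009079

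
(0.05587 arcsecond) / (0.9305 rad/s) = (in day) 3.369e-12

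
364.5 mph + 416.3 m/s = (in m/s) 579.2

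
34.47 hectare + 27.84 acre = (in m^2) 4.574e+05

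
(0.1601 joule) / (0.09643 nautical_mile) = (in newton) 0.0008965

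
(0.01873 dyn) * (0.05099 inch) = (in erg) 0.002426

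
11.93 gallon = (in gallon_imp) 9.934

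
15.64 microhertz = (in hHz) 1.564e-07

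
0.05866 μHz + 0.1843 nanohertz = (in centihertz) 5.884e-06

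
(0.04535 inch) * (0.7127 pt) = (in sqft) 3.117e-06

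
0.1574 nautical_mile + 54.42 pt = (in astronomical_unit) 1.949e-09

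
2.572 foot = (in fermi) 7.839e+14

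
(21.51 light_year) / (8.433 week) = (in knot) 7.756e+10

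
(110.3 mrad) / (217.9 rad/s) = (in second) 0.0005062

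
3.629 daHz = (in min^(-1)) 2177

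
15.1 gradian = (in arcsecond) 4.892e+04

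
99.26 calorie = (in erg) 4.153e+09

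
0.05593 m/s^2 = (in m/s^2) 0.05593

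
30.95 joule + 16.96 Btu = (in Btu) 16.99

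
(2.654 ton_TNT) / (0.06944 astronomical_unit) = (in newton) 1.069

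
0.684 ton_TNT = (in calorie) 6.84e+08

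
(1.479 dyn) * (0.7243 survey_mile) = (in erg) 1.724e+05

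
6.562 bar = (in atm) 6.476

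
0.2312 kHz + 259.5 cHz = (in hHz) 2.338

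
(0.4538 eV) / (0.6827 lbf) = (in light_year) 2.531e-36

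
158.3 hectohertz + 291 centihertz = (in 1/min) 9.5e+05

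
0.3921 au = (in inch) 2.309e+12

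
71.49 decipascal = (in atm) 7.056e-05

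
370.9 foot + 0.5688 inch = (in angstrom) 1.131e+12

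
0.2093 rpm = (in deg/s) 1.256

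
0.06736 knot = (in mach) 0.0001018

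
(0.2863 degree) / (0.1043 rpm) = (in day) 5.295e-06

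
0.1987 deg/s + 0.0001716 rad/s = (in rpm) 0.03476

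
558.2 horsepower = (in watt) 4.162e+05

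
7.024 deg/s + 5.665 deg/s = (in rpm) 2.115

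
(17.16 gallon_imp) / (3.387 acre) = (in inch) 0.0002241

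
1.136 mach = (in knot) 751.9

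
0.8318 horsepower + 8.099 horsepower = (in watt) 6660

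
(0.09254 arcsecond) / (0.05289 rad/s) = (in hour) 2.356e-09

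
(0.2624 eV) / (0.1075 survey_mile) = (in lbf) 5.463e-23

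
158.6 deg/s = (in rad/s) 2.768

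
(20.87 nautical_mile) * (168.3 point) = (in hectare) 0.2295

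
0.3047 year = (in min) 1.602e+05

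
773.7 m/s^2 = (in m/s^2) 773.7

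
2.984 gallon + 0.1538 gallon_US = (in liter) 11.88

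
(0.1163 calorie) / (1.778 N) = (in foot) 0.8979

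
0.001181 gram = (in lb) 2.604e-06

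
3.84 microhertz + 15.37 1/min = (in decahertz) 0.02562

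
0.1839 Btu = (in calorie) 46.37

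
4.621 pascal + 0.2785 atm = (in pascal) 2.822e+04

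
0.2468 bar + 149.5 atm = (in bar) 151.7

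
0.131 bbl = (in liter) 20.83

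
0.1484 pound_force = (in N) 0.6601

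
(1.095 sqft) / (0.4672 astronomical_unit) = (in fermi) 1456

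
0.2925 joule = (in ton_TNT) 6.991e-11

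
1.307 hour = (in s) 4705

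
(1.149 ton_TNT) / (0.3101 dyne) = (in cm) 1.55e+17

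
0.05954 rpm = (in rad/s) 0.006235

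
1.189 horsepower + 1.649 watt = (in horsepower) 1.191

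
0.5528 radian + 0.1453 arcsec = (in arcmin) 1900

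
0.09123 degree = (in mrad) 1.592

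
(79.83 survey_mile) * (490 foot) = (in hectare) 1919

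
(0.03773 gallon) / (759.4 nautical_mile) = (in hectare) 1.016e-14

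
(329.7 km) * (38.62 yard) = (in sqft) 1.253e+08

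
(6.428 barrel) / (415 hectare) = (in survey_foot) 8.079e-07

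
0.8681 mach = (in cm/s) 2.956e+04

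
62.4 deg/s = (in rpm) 10.4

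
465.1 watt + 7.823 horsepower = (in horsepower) 8.447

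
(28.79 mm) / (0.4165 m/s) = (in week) 1.143e-07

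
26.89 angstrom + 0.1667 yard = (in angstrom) 1.524e+09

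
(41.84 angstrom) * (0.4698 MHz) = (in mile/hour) 0.004397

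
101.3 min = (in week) 0.01005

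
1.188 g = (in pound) 0.002619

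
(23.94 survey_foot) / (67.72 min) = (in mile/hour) 0.004017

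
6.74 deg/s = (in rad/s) 0.1176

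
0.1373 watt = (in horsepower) 0.0001841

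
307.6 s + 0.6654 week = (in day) 4.661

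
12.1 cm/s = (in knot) 0.2352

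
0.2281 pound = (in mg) 1.035e+05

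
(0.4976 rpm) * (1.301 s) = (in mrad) 67.79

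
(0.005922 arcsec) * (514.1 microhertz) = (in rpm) 1.409e-10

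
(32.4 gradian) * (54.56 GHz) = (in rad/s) 2.777e+10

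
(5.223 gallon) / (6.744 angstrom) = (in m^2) 2.932e+07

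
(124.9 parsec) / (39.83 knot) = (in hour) 5.225e+13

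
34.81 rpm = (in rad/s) 3.645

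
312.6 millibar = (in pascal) 3.126e+04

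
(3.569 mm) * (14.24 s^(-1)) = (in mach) 0.0001493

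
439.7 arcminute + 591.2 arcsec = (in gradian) 8.325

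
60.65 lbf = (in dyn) 2.698e+07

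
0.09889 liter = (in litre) 0.09889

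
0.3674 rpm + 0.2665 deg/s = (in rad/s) 0.04313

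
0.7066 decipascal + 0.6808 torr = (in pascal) 90.84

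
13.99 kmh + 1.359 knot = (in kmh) 16.51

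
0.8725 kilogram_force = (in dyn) 8.556e+05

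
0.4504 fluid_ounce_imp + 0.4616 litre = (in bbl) 0.002984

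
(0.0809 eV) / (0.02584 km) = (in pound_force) 1.128e-22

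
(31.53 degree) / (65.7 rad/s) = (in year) 2.656e-10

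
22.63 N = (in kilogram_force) 2.308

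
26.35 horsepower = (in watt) 1.965e+04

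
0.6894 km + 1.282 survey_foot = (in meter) 689.8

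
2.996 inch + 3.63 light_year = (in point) 9.735e+19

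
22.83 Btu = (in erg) 2.409e+11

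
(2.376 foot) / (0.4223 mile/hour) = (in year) 1.216e-07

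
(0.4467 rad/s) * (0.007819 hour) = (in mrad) 1.257e+04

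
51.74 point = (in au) 1.22e-13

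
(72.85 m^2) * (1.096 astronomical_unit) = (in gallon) 3.155e+15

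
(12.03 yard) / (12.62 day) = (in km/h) 3.632e-05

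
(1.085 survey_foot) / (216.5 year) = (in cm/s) 4.844e-09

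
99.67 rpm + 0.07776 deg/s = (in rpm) 99.68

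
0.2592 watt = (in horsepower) 0.0003476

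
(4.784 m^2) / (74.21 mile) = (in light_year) 4.234e-21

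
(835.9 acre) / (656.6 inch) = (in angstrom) 2.028e+15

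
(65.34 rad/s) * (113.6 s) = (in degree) 4.253e+05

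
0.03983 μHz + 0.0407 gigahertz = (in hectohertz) 4.07e+05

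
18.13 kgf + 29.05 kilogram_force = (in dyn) 4.627e+07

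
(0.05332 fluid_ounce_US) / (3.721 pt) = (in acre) 2.968e-07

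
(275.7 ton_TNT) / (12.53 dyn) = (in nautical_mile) 4.971e+12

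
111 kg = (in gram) 1.11e+05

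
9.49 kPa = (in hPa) 94.9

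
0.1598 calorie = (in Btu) 0.0006337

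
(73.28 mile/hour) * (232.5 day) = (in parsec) 2.133e-08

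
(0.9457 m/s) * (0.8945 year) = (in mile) 1.658e+04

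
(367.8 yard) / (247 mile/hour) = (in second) 3.046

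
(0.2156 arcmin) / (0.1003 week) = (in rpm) 9.873e-09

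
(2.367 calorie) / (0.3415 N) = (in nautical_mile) 0.01566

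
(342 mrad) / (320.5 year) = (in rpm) 3.231e-10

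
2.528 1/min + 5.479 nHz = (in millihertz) 42.13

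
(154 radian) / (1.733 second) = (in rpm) 848.6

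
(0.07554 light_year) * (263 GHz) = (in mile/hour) 4.204e+26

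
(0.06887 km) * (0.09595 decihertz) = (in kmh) 2.379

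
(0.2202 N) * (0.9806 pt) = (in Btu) 7.22e-08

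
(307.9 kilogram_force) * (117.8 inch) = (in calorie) 2159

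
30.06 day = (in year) 0.08236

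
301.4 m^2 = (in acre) 0.07448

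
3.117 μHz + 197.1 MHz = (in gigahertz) 0.1971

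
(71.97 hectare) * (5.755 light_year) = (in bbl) 2.465e+23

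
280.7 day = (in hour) 6737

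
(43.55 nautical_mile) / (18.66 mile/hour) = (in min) 161.1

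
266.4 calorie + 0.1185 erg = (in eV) 6.957e+21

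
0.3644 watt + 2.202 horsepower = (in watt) 1642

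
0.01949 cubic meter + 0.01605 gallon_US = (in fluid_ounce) 661.1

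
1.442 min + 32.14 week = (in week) 32.14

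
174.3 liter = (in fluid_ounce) 5894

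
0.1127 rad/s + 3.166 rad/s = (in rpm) 31.31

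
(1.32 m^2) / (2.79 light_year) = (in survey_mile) 3.107e-20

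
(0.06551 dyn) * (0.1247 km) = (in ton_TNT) 1.952e-14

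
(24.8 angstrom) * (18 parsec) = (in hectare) 1.377e+05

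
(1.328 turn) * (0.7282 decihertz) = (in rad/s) 0.6076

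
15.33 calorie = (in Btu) 0.06079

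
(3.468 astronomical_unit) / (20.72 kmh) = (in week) 1.49e+05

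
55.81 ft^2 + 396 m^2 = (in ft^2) 4318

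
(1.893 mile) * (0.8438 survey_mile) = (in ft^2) 4.453e+07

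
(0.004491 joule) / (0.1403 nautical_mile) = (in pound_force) 3.886e-06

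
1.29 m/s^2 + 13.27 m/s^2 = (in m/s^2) 14.56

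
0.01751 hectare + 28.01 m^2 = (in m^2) 203.1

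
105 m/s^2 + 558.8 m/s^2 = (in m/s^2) 663.8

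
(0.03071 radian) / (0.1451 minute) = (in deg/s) 0.2021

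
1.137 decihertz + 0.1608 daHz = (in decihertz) 17.22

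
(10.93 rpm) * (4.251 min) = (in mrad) 2.919e+05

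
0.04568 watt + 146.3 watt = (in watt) 146.3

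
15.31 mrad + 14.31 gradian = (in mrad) 240.1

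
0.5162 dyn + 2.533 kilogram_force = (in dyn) 2.484e+06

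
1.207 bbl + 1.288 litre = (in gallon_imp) 42.49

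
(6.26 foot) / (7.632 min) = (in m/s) 0.004167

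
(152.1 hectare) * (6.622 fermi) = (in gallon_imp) 2.216e-06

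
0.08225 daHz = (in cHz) 82.25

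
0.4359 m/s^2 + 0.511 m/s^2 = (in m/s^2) 0.9469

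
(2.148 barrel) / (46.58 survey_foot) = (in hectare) 2.405e-06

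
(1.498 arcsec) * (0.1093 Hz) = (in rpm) 7.58e-06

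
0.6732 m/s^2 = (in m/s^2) 0.6732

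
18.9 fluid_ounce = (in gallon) 0.1477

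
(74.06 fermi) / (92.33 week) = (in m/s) 1.326e-21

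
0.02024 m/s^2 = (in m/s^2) 0.02024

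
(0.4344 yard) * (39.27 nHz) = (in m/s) 1.56e-08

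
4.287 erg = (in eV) 2.676e+12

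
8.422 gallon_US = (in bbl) 0.2005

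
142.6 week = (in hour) 2.396e+04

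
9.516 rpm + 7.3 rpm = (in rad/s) 1.761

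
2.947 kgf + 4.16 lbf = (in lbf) 10.66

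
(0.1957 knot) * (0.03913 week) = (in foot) 7817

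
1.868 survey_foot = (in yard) 0.6227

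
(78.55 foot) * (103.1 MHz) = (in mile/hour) 5.522e+09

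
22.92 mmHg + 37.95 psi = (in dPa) 2.647e+06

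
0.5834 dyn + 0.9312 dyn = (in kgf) 1.544e-06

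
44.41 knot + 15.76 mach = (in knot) 1.048e+04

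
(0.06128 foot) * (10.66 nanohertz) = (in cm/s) 1.991e-08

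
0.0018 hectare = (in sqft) 193.8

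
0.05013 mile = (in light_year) 8.528e-15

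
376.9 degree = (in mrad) 6578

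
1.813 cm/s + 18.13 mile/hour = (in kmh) 29.24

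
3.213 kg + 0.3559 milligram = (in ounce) 113.3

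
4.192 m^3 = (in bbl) 26.37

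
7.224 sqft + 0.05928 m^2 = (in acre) 0.0001805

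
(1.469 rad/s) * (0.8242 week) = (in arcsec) 1.51e+11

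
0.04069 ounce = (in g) 1.154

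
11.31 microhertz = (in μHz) 11.31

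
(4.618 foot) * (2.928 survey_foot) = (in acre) 0.0003104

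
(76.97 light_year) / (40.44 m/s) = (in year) 5.71e+08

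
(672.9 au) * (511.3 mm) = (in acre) 1.272e+10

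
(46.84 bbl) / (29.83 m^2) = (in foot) 0.8191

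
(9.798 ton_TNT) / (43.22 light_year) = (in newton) 1.003e-07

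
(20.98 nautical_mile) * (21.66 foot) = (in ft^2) 2.761e+06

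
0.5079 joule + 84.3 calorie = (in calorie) 84.42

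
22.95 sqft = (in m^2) 2.132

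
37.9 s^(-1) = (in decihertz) 379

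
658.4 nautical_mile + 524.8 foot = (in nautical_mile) 658.5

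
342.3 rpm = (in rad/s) 35.85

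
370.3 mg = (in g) 0.3703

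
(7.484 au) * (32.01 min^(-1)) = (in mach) 1.754e+09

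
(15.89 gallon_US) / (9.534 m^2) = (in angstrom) 6.309e+07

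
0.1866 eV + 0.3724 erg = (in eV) 2.324e+11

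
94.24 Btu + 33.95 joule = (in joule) 9.946e+04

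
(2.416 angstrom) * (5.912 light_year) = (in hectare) 1351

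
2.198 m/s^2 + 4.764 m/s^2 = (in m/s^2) 6.962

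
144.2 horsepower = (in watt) 1.075e+05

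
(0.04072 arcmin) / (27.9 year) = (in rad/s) 1.346e-14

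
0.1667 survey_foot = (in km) 5.081e-05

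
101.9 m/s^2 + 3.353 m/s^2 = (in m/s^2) 105.3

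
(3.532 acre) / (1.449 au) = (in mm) 6.594e-05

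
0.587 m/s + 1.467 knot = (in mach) 0.00394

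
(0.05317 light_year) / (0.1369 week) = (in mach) 1.784e+07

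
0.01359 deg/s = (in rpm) 0.002265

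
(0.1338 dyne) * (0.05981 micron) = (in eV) 4.995e+05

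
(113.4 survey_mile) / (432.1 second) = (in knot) 821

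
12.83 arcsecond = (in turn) 9.9e-06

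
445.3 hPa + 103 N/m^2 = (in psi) 6.473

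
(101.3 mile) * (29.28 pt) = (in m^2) 1684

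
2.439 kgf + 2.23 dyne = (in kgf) 2.439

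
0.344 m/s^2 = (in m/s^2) 0.344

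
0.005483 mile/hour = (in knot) 0.004765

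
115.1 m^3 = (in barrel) 724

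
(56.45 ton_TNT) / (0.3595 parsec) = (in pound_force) 4.787e-06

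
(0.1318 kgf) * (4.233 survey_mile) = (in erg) 8.805e+10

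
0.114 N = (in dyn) 1.14e+04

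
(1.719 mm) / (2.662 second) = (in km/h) 0.002325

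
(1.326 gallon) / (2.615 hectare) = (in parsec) 6.221e-24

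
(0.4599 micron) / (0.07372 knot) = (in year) 3.845e-13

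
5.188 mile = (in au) 5.581e-08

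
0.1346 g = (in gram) 0.1346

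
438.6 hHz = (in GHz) 4.386e-05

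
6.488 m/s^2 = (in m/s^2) 6.488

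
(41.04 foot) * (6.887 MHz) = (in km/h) 3.101e+08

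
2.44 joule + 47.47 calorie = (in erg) 2.011e+09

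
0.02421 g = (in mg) 24.21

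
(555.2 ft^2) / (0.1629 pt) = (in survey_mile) 557.7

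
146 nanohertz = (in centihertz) 1.46e-05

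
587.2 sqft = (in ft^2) 587.2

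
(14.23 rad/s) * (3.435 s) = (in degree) 2801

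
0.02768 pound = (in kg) 0.01256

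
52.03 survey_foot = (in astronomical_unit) 1.06e-10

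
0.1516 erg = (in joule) 1.516e-08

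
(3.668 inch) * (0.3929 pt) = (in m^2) 1.291e-05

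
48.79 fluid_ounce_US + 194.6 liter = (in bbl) 1.233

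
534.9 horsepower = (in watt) 3.989e+05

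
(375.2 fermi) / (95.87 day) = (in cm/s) 4.53e-18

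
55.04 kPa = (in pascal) 5.504e+04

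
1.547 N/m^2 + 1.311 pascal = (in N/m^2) 2.858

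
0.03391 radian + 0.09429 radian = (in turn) 0.0204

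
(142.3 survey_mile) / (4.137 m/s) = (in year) 0.001755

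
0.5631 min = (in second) 33.79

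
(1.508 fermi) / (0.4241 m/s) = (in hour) 9.877e-19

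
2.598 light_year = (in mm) 2.458e+19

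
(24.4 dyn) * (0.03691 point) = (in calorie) 7.594e-10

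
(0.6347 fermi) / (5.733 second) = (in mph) 2.477e-16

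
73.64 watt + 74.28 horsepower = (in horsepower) 74.38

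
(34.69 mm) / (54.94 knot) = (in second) 0.001227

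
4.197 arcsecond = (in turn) 3.238e-06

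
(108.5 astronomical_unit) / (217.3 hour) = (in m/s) 2.075e+07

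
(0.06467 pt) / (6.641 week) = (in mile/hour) 1.271e-11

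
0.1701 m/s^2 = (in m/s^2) 0.1701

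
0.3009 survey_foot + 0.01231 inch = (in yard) 0.1006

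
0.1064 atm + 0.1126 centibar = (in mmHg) 81.71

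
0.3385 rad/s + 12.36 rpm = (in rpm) 15.59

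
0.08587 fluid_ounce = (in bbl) 1.597e-05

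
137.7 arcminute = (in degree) 2.295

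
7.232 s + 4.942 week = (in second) 2.989e+06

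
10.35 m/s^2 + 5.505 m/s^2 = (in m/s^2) 15.86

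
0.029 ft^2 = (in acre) 6.657e-07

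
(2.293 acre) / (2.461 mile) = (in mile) 0.001456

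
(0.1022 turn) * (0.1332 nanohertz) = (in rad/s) 8.553e-11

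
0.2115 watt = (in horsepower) 0.0002836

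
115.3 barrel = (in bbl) 115.3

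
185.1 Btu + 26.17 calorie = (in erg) 1.954e+12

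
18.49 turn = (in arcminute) 3.994e+05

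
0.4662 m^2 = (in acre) 0.0001152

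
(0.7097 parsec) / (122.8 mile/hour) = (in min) 6.649e+12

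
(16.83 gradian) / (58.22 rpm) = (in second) 0.04336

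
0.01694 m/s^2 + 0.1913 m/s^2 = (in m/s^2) 0.2082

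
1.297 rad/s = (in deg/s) 74.31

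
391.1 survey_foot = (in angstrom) 1.192e+12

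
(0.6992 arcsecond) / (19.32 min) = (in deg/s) 1.675e-07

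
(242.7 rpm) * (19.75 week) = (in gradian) 1.933e+10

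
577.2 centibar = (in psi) 83.72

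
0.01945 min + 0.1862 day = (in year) 0.0005102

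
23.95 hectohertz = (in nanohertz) 2.395e+12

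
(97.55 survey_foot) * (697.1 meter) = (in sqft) 2.231e+05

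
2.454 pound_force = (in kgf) 1.113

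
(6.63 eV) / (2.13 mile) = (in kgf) 3.16e-23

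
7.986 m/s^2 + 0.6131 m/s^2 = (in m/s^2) 8.599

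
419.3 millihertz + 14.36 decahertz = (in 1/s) 144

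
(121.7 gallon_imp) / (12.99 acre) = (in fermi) 1.052e+10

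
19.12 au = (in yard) 3.128e+12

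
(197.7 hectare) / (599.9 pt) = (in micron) 9.342e+12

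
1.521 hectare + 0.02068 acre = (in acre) 3.779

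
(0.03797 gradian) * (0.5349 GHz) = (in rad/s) 3.19e+05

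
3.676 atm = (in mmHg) 2794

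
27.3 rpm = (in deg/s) 163.8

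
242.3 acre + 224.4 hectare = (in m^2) 3.225e+06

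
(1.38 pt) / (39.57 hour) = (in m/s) 3.418e-09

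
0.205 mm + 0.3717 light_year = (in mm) 3.517e+18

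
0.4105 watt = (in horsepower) 0.0005505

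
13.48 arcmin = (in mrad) 3.921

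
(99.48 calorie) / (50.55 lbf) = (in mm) 1851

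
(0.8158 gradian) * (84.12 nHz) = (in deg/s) 6.176e-08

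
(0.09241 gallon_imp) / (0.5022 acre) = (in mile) 1.284e-10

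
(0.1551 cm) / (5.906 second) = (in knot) 0.0005105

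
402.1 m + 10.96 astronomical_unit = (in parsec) 5.314e-05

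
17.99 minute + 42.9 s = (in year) 3.559e-05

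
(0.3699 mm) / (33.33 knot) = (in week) 3.567e-11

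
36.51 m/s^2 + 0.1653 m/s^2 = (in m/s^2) 36.68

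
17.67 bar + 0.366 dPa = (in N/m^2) 1.767e+06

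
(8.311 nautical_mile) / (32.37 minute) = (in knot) 15.41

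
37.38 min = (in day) 0.02596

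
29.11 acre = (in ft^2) 1.268e+06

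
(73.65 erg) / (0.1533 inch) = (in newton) 0.001891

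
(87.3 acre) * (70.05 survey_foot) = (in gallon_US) 1.993e+09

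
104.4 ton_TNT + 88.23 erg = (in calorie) 1.044e+11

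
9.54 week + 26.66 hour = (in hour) 1629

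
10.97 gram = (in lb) 0.02418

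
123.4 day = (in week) 17.63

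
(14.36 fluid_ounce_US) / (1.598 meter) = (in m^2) 0.0002658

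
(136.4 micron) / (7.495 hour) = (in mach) 1.485e-11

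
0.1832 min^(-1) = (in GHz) 3.053e-12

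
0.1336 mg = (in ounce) 4.713e-06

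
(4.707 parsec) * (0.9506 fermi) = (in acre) 0.03412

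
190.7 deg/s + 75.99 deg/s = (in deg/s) 266.7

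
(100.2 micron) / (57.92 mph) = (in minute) 6.45e-08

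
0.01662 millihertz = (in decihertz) 0.0001662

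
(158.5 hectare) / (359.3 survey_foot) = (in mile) 8.993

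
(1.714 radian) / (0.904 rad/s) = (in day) 2.194e-05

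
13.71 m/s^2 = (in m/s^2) 13.71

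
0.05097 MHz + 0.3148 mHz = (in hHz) 509.7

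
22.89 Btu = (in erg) 2.415e+11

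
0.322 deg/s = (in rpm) 0.05367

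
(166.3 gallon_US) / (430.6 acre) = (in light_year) 3.818e-23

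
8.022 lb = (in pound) 8.022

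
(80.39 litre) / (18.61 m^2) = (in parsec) 1.4e-19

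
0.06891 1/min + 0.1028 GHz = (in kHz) 1.028e+05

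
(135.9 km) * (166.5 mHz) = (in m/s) 2.263e+04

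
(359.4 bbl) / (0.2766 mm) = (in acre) 51.05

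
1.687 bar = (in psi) 24.47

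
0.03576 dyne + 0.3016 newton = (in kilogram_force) 0.03075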